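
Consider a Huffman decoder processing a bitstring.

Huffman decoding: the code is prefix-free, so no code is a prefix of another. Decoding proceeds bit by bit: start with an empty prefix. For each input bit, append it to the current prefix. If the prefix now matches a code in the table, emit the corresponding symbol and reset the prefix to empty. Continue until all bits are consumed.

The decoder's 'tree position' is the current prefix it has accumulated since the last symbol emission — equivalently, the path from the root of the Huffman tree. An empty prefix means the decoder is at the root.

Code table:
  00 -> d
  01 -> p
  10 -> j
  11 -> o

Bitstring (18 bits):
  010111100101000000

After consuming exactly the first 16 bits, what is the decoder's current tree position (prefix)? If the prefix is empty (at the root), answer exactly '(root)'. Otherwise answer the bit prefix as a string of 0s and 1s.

Bit 0: prefix='0' (no match yet)
Bit 1: prefix='01' -> emit 'p', reset
Bit 2: prefix='0' (no match yet)
Bit 3: prefix='01' -> emit 'p', reset
Bit 4: prefix='1' (no match yet)
Bit 5: prefix='11' -> emit 'o', reset
Bit 6: prefix='1' (no match yet)
Bit 7: prefix='10' -> emit 'j', reset
Bit 8: prefix='0' (no match yet)
Bit 9: prefix='01' -> emit 'p', reset
Bit 10: prefix='0' (no match yet)
Bit 11: prefix='01' -> emit 'p', reset
Bit 12: prefix='0' (no match yet)
Bit 13: prefix='00' -> emit 'd', reset
Bit 14: prefix='0' (no match yet)
Bit 15: prefix='00' -> emit 'd', reset

Answer: (root)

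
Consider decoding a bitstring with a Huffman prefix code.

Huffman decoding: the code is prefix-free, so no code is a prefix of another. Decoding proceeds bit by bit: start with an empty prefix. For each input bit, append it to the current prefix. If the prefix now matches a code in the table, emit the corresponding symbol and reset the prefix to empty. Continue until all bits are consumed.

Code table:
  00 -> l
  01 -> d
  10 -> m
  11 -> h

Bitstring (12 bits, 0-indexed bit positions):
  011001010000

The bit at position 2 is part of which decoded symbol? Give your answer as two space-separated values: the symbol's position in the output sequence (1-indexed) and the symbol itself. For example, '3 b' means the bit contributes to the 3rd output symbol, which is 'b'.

Bit 0: prefix='0' (no match yet)
Bit 1: prefix='01' -> emit 'd', reset
Bit 2: prefix='1' (no match yet)
Bit 3: prefix='10' -> emit 'm', reset
Bit 4: prefix='0' (no match yet)
Bit 5: prefix='01' -> emit 'd', reset
Bit 6: prefix='0' (no match yet)

Answer: 2 m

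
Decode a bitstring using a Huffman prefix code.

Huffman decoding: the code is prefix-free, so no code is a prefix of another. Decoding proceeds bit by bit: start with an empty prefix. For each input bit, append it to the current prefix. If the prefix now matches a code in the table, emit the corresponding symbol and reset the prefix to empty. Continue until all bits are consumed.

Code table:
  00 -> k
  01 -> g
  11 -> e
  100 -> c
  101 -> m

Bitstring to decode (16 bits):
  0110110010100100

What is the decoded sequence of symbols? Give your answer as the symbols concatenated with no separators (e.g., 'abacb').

Bit 0: prefix='0' (no match yet)
Bit 1: prefix='01' -> emit 'g', reset
Bit 2: prefix='1' (no match yet)
Bit 3: prefix='10' (no match yet)
Bit 4: prefix='101' -> emit 'm', reset
Bit 5: prefix='1' (no match yet)
Bit 6: prefix='10' (no match yet)
Bit 7: prefix='100' -> emit 'c', reset
Bit 8: prefix='1' (no match yet)
Bit 9: prefix='10' (no match yet)
Bit 10: prefix='101' -> emit 'm', reset
Bit 11: prefix='0' (no match yet)
Bit 12: prefix='00' -> emit 'k', reset
Bit 13: prefix='1' (no match yet)
Bit 14: prefix='10' (no match yet)
Bit 15: prefix='100' -> emit 'c', reset

Answer: gmcmkc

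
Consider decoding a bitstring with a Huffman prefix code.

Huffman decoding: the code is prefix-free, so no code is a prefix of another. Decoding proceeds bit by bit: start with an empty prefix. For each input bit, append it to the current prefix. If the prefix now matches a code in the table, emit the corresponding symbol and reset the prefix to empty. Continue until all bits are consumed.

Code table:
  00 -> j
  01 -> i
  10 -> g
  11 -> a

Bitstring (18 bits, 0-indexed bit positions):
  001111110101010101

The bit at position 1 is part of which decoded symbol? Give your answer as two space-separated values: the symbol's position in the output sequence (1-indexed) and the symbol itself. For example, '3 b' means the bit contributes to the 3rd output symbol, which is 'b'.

Bit 0: prefix='0' (no match yet)
Bit 1: prefix='00' -> emit 'j', reset
Bit 2: prefix='1' (no match yet)
Bit 3: prefix='11' -> emit 'a', reset
Bit 4: prefix='1' (no match yet)
Bit 5: prefix='11' -> emit 'a', reset

Answer: 1 j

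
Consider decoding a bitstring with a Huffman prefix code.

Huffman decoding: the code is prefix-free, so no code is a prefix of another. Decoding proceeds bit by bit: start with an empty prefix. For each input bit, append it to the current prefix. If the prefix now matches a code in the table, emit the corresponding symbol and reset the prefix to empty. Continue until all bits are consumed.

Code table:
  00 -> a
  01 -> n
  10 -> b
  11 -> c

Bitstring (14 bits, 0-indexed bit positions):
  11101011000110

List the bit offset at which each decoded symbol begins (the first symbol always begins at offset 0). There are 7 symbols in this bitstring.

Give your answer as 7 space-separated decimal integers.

Bit 0: prefix='1' (no match yet)
Bit 1: prefix='11' -> emit 'c', reset
Bit 2: prefix='1' (no match yet)
Bit 3: prefix='10' -> emit 'b', reset
Bit 4: prefix='1' (no match yet)
Bit 5: prefix='10' -> emit 'b', reset
Bit 6: prefix='1' (no match yet)
Bit 7: prefix='11' -> emit 'c', reset
Bit 8: prefix='0' (no match yet)
Bit 9: prefix='00' -> emit 'a', reset
Bit 10: prefix='0' (no match yet)
Bit 11: prefix='01' -> emit 'n', reset
Bit 12: prefix='1' (no match yet)
Bit 13: prefix='10' -> emit 'b', reset

Answer: 0 2 4 6 8 10 12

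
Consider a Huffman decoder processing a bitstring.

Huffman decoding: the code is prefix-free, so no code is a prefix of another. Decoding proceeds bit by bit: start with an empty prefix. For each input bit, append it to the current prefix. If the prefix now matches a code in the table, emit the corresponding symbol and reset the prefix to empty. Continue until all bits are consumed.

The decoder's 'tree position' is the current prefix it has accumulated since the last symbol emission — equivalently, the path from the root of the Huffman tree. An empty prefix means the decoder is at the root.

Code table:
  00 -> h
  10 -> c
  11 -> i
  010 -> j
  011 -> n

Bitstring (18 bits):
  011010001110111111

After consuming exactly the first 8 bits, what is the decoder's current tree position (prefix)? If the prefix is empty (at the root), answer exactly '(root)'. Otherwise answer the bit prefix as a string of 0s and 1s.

Bit 0: prefix='0' (no match yet)
Bit 1: prefix='01' (no match yet)
Bit 2: prefix='011' -> emit 'n', reset
Bit 3: prefix='0' (no match yet)
Bit 4: prefix='01' (no match yet)
Bit 5: prefix='010' -> emit 'j', reset
Bit 6: prefix='0' (no match yet)
Bit 7: prefix='00' -> emit 'h', reset

Answer: (root)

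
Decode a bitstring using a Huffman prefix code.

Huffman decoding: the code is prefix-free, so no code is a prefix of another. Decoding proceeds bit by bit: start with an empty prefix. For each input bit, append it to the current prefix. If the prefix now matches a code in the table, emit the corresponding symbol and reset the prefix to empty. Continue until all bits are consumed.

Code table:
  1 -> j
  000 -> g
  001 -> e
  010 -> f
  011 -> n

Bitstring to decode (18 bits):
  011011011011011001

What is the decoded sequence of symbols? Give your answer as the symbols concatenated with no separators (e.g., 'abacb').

Answer: nnnnne

Derivation:
Bit 0: prefix='0' (no match yet)
Bit 1: prefix='01' (no match yet)
Bit 2: prefix='011' -> emit 'n', reset
Bit 3: prefix='0' (no match yet)
Bit 4: prefix='01' (no match yet)
Bit 5: prefix='011' -> emit 'n', reset
Bit 6: prefix='0' (no match yet)
Bit 7: prefix='01' (no match yet)
Bit 8: prefix='011' -> emit 'n', reset
Bit 9: prefix='0' (no match yet)
Bit 10: prefix='01' (no match yet)
Bit 11: prefix='011' -> emit 'n', reset
Bit 12: prefix='0' (no match yet)
Bit 13: prefix='01' (no match yet)
Bit 14: prefix='011' -> emit 'n', reset
Bit 15: prefix='0' (no match yet)
Bit 16: prefix='00' (no match yet)
Bit 17: prefix='001' -> emit 'e', reset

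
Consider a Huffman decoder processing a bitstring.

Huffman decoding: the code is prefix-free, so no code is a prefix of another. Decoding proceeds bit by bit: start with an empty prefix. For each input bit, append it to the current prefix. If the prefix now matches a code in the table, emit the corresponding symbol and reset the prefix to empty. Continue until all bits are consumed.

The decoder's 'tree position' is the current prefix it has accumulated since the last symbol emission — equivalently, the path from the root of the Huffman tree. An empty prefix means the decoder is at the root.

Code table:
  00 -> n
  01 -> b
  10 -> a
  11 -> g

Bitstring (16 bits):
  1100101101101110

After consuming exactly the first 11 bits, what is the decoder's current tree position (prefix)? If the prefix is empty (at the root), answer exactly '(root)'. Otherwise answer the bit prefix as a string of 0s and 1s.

Bit 0: prefix='1' (no match yet)
Bit 1: prefix='11' -> emit 'g', reset
Bit 2: prefix='0' (no match yet)
Bit 3: prefix='00' -> emit 'n', reset
Bit 4: prefix='1' (no match yet)
Bit 5: prefix='10' -> emit 'a', reset
Bit 6: prefix='1' (no match yet)
Bit 7: prefix='11' -> emit 'g', reset
Bit 8: prefix='0' (no match yet)
Bit 9: prefix='01' -> emit 'b', reset
Bit 10: prefix='1' (no match yet)

Answer: 1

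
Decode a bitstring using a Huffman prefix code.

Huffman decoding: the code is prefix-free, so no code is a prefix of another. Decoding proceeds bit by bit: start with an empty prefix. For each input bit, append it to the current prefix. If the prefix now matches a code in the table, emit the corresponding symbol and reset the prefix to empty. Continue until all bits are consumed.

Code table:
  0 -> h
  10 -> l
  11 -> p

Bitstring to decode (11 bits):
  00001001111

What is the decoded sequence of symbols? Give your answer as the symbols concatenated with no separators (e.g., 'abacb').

Bit 0: prefix='0' -> emit 'h', reset
Bit 1: prefix='0' -> emit 'h', reset
Bit 2: prefix='0' -> emit 'h', reset
Bit 3: prefix='0' -> emit 'h', reset
Bit 4: prefix='1' (no match yet)
Bit 5: prefix='10' -> emit 'l', reset
Bit 6: prefix='0' -> emit 'h', reset
Bit 7: prefix='1' (no match yet)
Bit 8: prefix='11' -> emit 'p', reset
Bit 9: prefix='1' (no match yet)
Bit 10: prefix='11' -> emit 'p', reset

Answer: hhhhlhpp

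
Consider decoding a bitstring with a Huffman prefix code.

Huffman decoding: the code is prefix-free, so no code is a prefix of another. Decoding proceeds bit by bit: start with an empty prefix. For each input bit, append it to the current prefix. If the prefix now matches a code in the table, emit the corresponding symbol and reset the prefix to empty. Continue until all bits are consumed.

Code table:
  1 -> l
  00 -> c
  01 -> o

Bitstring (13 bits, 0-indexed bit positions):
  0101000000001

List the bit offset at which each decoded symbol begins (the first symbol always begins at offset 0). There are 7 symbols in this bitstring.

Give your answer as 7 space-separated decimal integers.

Bit 0: prefix='0' (no match yet)
Bit 1: prefix='01' -> emit 'o', reset
Bit 2: prefix='0' (no match yet)
Bit 3: prefix='01' -> emit 'o', reset
Bit 4: prefix='0' (no match yet)
Bit 5: prefix='00' -> emit 'c', reset
Bit 6: prefix='0' (no match yet)
Bit 7: prefix='00' -> emit 'c', reset
Bit 8: prefix='0' (no match yet)
Bit 9: prefix='00' -> emit 'c', reset
Bit 10: prefix='0' (no match yet)
Bit 11: prefix='00' -> emit 'c', reset
Bit 12: prefix='1' -> emit 'l', reset

Answer: 0 2 4 6 8 10 12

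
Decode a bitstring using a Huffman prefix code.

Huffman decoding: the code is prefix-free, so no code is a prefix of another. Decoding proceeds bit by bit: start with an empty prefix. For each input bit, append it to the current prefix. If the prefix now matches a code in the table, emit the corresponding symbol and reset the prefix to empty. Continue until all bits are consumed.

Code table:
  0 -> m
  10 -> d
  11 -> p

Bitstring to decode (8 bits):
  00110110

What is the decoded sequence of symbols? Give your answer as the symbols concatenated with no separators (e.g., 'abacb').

Bit 0: prefix='0' -> emit 'm', reset
Bit 1: prefix='0' -> emit 'm', reset
Bit 2: prefix='1' (no match yet)
Bit 3: prefix='11' -> emit 'p', reset
Bit 4: prefix='0' -> emit 'm', reset
Bit 5: prefix='1' (no match yet)
Bit 6: prefix='11' -> emit 'p', reset
Bit 7: prefix='0' -> emit 'm', reset

Answer: mmpmpm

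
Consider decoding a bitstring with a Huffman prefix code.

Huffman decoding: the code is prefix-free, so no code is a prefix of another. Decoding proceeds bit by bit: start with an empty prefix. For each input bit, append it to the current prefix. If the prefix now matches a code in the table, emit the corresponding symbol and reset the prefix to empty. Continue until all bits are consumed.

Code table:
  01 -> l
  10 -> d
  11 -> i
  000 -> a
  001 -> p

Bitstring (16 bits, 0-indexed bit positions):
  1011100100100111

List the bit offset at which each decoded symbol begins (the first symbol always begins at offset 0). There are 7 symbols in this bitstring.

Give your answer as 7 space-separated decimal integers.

Bit 0: prefix='1' (no match yet)
Bit 1: prefix='10' -> emit 'd', reset
Bit 2: prefix='1' (no match yet)
Bit 3: prefix='11' -> emit 'i', reset
Bit 4: prefix='1' (no match yet)
Bit 5: prefix='10' -> emit 'd', reset
Bit 6: prefix='0' (no match yet)
Bit 7: prefix='01' -> emit 'l', reset
Bit 8: prefix='0' (no match yet)
Bit 9: prefix='00' (no match yet)
Bit 10: prefix='001' -> emit 'p', reset
Bit 11: prefix='0' (no match yet)
Bit 12: prefix='00' (no match yet)
Bit 13: prefix='001' -> emit 'p', reset
Bit 14: prefix='1' (no match yet)
Bit 15: prefix='11' -> emit 'i', reset

Answer: 0 2 4 6 8 11 14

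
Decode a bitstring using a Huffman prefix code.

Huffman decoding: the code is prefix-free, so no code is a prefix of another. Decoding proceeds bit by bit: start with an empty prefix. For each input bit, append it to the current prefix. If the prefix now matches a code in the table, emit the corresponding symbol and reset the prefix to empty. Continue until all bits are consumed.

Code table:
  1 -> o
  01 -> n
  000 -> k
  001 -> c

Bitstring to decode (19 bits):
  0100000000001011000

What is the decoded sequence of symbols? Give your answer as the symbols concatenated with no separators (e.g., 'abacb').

Bit 0: prefix='0' (no match yet)
Bit 1: prefix='01' -> emit 'n', reset
Bit 2: prefix='0' (no match yet)
Bit 3: prefix='00' (no match yet)
Bit 4: prefix='000' -> emit 'k', reset
Bit 5: prefix='0' (no match yet)
Bit 6: prefix='00' (no match yet)
Bit 7: prefix='000' -> emit 'k', reset
Bit 8: prefix='0' (no match yet)
Bit 9: prefix='00' (no match yet)
Bit 10: prefix='000' -> emit 'k', reset
Bit 11: prefix='0' (no match yet)
Bit 12: prefix='01' -> emit 'n', reset
Bit 13: prefix='0' (no match yet)
Bit 14: prefix='01' -> emit 'n', reset
Bit 15: prefix='1' -> emit 'o', reset
Bit 16: prefix='0' (no match yet)
Bit 17: prefix='00' (no match yet)
Bit 18: prefix='000' -> emit 'k', reset

Answer: nkkknnok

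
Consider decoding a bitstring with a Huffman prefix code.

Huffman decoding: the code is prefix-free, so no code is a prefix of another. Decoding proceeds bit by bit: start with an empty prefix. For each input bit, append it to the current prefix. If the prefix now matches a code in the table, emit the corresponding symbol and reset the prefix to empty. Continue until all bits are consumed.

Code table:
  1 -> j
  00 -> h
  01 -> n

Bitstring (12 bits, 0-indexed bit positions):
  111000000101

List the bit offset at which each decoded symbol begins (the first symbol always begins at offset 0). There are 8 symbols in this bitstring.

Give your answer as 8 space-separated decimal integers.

Bit 0: prefix='1' -> emit 'j', reset
Bit 1: prefix='1' -> emit 'j', reset
Bit 2: prefix='1' -> emit 'j', reset
Bit 3: prefix='0' (no match yet)
Bit 4: prefix='00' -> emit 'h', reset
Bit 5: prefix='0' (no match yet)
Bit 6: prefix='00' -> emit 'h', reset
Bit 7: prefix='0' (no match yet)
Bit 8: prefix='00' -> emit 'h', reset
Bit 9: prefix='1' -> emit 'j', reset
Bit 10: prefix='0' (no match yet)
Bit 11: prefix='01' -> emit 'n', reset

Answer: 0 1 2 3 5 7 9 10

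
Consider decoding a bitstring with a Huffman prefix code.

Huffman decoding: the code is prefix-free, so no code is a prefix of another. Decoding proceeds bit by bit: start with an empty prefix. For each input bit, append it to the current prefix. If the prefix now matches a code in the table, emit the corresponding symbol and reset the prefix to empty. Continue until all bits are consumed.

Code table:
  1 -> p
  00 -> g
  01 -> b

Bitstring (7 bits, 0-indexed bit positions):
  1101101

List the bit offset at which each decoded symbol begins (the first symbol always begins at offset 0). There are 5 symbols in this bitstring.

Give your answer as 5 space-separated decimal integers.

Bit 0: prefix='1' -> emit 'p', reset
Bit 1: prefix='1' -> emit 'p', reset
Bit 2: prefix='0' (no match yet)
Bit 3: prefix='01' -> emit 'b', reset
Bit 4: prefix='1' -> emit 'p', reset
Bit 5: prefix='0' (no match yet)
Bit 6: prefix='01' -> emit 'b', reset

Answer: 0 1 2 4 5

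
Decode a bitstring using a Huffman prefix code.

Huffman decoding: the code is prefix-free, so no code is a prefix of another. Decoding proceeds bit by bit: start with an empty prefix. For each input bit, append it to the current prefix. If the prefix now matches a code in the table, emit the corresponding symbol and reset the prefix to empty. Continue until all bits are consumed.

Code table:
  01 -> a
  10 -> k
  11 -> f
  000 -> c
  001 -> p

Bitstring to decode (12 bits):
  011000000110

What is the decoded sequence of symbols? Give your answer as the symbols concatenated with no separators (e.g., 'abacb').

Answer: akcpk

Derivation:
Bit 0: prefix='0' (no match yet)
Bit 1: prefix='01' -> emit 'a', reset
Bit 2: prefix='1' (no match yet)
Bit 3: prefix='10' -> emit 'k', reset
Bit 4: prefix='0' (no match yet)
Bit 5: prefix='00' (no match yet)
Bit 6: prefix='000' -> emit 'c', reset
Bit 7: prefix='0' (no match yet)
Bit 8: prefix='00' (no match yet)
Bit 9: prefix='001' -> emit 'p', reset
Bit 10: prefix='1' (no match yet)
Bit 11: prefix='10' -> emit 'k', reset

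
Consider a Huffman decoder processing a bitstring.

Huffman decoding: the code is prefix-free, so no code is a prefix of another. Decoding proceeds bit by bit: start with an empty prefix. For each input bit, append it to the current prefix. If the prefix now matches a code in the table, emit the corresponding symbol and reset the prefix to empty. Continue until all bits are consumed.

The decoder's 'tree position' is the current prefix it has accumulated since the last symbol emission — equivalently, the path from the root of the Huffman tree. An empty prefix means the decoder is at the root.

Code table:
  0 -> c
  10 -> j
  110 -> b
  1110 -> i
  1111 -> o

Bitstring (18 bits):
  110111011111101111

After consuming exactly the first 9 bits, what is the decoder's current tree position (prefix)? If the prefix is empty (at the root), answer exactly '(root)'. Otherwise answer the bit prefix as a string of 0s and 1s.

Bit 0: prefix='1' (no match yet)
Bit 1: prefix='11' (no match yet)
Bit 2: prefix='110' -> emit 'b', reset
Bit 3: prefix='1' (no match yet)
Bit 4: prefix='11' (no match yet)
Bit 5: prefix='111' (no match yet)
Bit 6: prefix='1110' -> emit 'i', reset
Bit 7: prefix='1' (no match yet)
Bit 8: prefix='11' (no match yet)

Answer: 11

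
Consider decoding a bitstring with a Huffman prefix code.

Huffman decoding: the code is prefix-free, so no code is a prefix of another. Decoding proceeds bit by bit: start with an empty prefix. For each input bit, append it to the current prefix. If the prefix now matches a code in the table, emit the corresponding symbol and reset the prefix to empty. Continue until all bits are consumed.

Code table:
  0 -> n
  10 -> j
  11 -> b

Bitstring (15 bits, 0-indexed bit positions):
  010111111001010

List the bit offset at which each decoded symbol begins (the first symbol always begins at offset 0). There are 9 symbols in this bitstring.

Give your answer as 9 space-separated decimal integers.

Bit 0: prefix='0' -> emit 'n', reset
Bit 1: prefix='1' (no match yet)
Bit 2: prefix='10' -> emit 'j', reset
Bit 3: prefix='1' (no match yet)
Bit 4: prefix='11' -> emit 'b', reset
Bit 5: prefix='1' (no match yet)
Bit 6: prefix='11' -> emit 'b', reset
Bit 7: prefix='1' (no match yet)
Bit 8: prefix='11' -> emit 'b', reset
Bit 9: prefix='0' -> emit 'n', reset
Bit 10: prefix='0' -> emit 'n', reset
Bit 11: prefix='1' (no match yet)
Bit 12: prefix='10' -> emit 'j', reset
Bit 13: prefix='1' (no match yet)
Bit 14: prefix='10' -> emit 'j', reset

Answer: 0 1 3 5 7 9 10 11 13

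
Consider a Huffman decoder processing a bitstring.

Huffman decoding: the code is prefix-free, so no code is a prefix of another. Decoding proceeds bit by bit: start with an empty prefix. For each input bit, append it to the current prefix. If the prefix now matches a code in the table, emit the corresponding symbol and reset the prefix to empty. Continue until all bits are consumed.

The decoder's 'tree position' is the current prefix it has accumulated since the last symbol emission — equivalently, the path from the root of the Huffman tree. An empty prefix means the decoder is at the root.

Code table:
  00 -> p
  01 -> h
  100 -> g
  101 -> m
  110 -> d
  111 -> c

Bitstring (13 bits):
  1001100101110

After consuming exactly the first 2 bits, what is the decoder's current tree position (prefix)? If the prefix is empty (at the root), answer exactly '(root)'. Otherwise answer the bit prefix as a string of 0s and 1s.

Bit 0: prefix='1' (no match yet)
Bit 1: prefix='10' (no match yet)

Answer: 10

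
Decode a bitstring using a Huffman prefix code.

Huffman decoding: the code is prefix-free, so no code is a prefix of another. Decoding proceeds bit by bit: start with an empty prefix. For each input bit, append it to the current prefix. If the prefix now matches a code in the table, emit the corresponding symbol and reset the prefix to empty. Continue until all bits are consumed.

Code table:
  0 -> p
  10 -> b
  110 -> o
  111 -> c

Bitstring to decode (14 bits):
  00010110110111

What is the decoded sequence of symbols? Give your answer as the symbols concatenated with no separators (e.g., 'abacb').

Answer: pppbooc

Derivation:
Bit 0: prefix='0' -> emit 'p', reset
Bit 1: prefix='0' -> emit 'p', reset
Bit 2: prefix='0' -> emit 'p', reset
Bit 3: prefix='1' (no match yet)
Bit 4: prefix='10' -> emit 'b', reset
Bit 5: prefix='1' (no match yet)
Bit 6: prefix='11' (no match yet)
Bit 7: prefix='110' -> emit 'o', reset
Bit 8: prefix='1' (no match yet)
Bit 9: prefix='11' (no match yet)
Bit 10: prefix='110' -> emit 'o', reset
Bit 11: prefix='1' (no match yet)
Bit 12: prefix='11' (no match yet)
Bit 13: prefix='111' -> emit 'c', reset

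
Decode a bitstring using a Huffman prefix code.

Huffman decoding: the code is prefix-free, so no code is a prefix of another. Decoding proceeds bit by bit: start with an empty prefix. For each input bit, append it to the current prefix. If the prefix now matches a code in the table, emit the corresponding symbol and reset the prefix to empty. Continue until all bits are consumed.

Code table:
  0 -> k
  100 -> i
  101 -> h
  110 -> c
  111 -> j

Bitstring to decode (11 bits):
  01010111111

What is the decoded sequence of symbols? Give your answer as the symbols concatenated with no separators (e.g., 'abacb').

Bit 0: prefix='0' -> emit 'k', reset
Bit 1: prefix='1' (no match yet)
Bit 2: prefix='10' (no match yet)
Bit 3: prefix='101' -> emit 'h', reset
Bit 4: prefix='0' -> emit 'k', reset
Bit 5: prefix='1' (no match yet)
Bit 6: prefix='11' (no match yet)
Bit 7: prefix='111' -> emit 'j', reset
Bit 8: prefix='1' (no match yet)
Bit 9: prefix='11' (no match yet)
Bit 10: prefix='111' -> emit 'j', reset

Answer: khkjj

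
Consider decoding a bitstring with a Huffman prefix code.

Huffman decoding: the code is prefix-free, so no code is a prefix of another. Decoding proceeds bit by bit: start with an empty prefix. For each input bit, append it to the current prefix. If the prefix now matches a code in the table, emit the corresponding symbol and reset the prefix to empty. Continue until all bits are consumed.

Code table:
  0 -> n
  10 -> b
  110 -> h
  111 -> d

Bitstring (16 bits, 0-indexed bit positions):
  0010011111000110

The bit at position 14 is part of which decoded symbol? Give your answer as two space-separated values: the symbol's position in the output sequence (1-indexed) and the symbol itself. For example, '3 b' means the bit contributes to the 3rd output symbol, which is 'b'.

Bit 0: prefix='0' -> emit 'n', reset
Bit 1: prefix='0' -> emit 'n', reset
Bit 2: prefix='1' (no match yet)
Bit 3: prefix='10' -> emit 'b', reset
Bit 4: prefix='0' -> emit 'n', reset
Bit 5: prefix='1' (no match yet)
Bit 6: prefix='11' (no match yet)
Bit 7: prefix='111' -> emit 'd', reset
Bit 8: prefix='1' (no match yet)
Bit 9: prefix='11' (no match yet)
Bit 10: prefix='110' -> emit 'h', reset
Bit 11: prefix='0' -> emit 'n', reset
Bit 12: prefix='0' -> emit 'n', reset
Bit 13: prefix='1' (no match yet)
Bit 14: prefix='11' (no match yet)
Bit 15: prefix='110' -> emit 'h', reset

Answer: 9 h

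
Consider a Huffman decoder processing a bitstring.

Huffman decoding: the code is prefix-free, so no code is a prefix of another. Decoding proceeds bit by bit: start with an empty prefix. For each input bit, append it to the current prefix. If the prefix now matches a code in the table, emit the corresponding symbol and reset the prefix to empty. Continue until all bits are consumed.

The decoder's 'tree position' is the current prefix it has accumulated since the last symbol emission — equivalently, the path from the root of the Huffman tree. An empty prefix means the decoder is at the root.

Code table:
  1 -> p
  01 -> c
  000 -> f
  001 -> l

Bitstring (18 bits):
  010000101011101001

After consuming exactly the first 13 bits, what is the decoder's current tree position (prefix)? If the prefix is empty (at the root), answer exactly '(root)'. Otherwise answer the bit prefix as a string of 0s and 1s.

Answer: (root)

Derivation:
Bit 0: prefix='0' (no match yet)
Bit 1: prefix='01' -> emit 'c', reset
Bit 2: prefix='0' (no match yet)
Bit 3: prefix='00' (no match yet)
Bit 4: prefix='000' -> emit 'f', reset
Bit 5: prefix='0' (no match yet)
Bit 6: prefix='01' -> emit 'c', reset
Bit 7: prefix='0' (no match yet)
Bit 8: prefix='01' -> emit 'c', reset
Bit 9: prefix='0' (no match yet)
Bit 10: prefix='01' -> emit 'c', reset
Bit 11: prefix='1' -> emit 'p', reset
Bit 12: prefix='1' -> emit 'p', reset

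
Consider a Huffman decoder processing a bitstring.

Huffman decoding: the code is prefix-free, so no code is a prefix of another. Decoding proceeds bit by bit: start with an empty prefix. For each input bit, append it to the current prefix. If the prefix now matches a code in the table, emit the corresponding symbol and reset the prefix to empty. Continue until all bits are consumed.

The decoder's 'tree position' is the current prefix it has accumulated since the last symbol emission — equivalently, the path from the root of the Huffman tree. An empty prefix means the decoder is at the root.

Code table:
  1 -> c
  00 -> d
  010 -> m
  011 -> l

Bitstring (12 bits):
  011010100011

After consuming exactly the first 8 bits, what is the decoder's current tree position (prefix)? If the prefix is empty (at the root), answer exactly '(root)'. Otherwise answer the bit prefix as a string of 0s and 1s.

Bit 0: prefix='0' (no match yet)
Bit 1: prefix='01' (no match yet)
Bit 2: prefix='011' -> emit 'l', reset
Bit 3: prefix='0' (no match yet)
Bit 4: prefix='01' (no match yet)
Bit 5: prefix='010' -> emit 'm', reset
Bit 6: prefix='1' -> emit 'c', reset
Bit 7: prefix='0' (no match yet)

Answer: 0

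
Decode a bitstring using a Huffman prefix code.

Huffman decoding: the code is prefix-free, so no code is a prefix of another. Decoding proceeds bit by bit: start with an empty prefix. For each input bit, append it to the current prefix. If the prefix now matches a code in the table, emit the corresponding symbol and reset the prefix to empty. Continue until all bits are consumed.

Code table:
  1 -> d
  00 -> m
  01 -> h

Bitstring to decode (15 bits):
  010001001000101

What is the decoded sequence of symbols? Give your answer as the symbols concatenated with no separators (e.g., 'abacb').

Answer: hmhmdmhh

Derivation:
Bit 0: prefix='0' (no match yet)
Bit 1: prefix='01' -> emit 'h', reset
Bit 2: prefix='0' (no match yet)
Bit 3: prefix='00' -> emit 'm', reset
Bit 4: prefix='0' (no match yet)
Bit 5: prefix='01' -> emit 'h', reset
Bit 6: prefix='0' (no match yet)
Bit 7: prefix='00' -> emit 'm', reset
Bit 8: prefix='1' -> emit 'd', reset
Bit 9: prefix='0' (no match yet)
Bit 10: prefix='00' -> emit 'm', reset
Bit 11: prefix='0' (no match yet)
Bit 12: prefix='01' -> emit 'h', reset
Bit 13: prefix='0' (no match yet)
Bit 14: prefix='01' -> emit 'h', reset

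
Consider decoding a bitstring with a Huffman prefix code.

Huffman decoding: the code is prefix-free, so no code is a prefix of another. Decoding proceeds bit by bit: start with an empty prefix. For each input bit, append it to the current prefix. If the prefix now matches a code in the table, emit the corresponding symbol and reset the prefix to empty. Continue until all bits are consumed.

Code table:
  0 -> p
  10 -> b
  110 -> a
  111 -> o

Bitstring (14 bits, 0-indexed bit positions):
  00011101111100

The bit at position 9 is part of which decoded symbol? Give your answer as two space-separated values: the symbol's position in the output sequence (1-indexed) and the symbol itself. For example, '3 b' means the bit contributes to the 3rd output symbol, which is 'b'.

Bit 0: prefix='0' -> emit 'p', reset
Bit 1: prefix='0' -> emit 'p', reset
Bit 2: prefix='0' -> emit 'p', reset
Bit 3: prefix='1' (no match yet)
Bit 4: prefix='11' (no match yet)
Bit 5: prefix='111' -> emit 'o', reset
Bit 6: prefix='0' -> emit 'p', reset
Bit 7: prefix='1' (no match yet)
Bit 8: prefix='11' (no match yet)
Bit 9: prefix='111' -> emit 'o', reset
Bit 10: prefix='1' (no match yet)
Bit 11: prefix='11' (no match yet)
Bit 12: prefix='110' -> emit 'a', reset
Bit 13: prefix='0' -> emit 'p', reset

Answer: 6 o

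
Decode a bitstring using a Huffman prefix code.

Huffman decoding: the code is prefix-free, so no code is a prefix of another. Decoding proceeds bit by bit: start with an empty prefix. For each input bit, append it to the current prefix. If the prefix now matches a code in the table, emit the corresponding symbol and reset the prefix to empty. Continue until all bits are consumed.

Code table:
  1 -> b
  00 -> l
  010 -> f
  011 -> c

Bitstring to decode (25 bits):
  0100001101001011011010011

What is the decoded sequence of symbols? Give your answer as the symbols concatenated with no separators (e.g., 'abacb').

Bit 0: prefix='0' (no match yet)
Bit 1: prefix='01' (no match yet)
Bit 2: prefix='010' -> emit 'f', reset
Bit 3: prefix='0' (no match yet)
Bit 4: prefix='00' -> emit 'l', reset
Bit 5: prefix='0' (no match yet)
Bit 6: prefix='01' (no match yet)
Bit 7: prefix='011' -> emit 'c', reset
Bit 8: prefix='0' (no match yet)
Bit 9: prefix='01' (no match yet)
Bit 10: prefix='010' -> emit 'f', reset
Bit 11: prefix='0' (no match yet)
Bit 12: prefix='01' (no match yet)
Bit 13: prefix='010' -> emit 'f', reset
Bit 14: prefix='1' -> emit 'b', reset
Bit 15: prefix='1' -> emit 'b', reset
Bit 16: prefix='0' (no match yet)
Bit 17: prefix='01' (no match yet)
Bit 18: prefix='011' -> emit 'c', reset
Bit 19: prefix='0' (no match yet)
Bit 20: prefix='01' (no match yet)
Bit 21: prefix='010' -> emit 'f', reset
Bit 22: prefix='0' (no match yet)
Bit 23: prefix='01' (no match yet)
Bit 24: prefix='011' -> emit 'c', reset

Answer: flcffbbcfc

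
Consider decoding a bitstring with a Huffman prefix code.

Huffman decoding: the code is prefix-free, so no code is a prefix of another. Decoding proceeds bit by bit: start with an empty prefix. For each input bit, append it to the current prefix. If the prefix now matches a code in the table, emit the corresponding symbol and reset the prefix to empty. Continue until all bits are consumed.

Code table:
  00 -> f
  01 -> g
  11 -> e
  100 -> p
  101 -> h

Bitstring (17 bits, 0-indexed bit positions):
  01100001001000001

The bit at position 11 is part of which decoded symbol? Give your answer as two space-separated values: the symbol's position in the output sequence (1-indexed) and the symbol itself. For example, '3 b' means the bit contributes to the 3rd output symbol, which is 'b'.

Answer: 5 p

Derivation:
Bit 0: prefix='0' (no match yet)
Bit 1: prefix='01' -> emit 'g', reset
Bit 2: prefix='1' (no match yet)
Bit 3: prefix='10' (no match yet)
Bit 4: prefix='100' -> emit 'p', reset
Bit 5: prefix='0' (no match yet)
Bit 6: prefix='00' -> emit 'f', reset
Bit 7: prefix='1' (no match yet)
Bit 8: prefix='10' (no match yet)
Bit 9: prefix='100' -> emit 'p', reset
Bit 10: prefix='1' (no match yet)
Bit 11: prefix='10' (no match yet)
Bit 12: prefix='100' -> emit 'p', reset
Bit 13: prefix='0' (no match yet)
Bit 14: prefix='00' -> emit 'f', reset
Bit 15: prefix='0' (no match yet)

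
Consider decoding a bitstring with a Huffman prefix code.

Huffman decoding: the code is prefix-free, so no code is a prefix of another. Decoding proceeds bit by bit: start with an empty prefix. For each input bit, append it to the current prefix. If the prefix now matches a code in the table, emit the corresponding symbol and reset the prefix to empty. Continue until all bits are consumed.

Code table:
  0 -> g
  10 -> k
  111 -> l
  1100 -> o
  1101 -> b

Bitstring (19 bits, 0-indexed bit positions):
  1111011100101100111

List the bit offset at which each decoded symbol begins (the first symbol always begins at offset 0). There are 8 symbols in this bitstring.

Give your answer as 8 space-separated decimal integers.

Bit 0: prefix='1' (no match yet)
Bit 1: prefix='11' (no match yet)
Bit 2: prefix='111' -> emit 'l', reset
Bit 3: prefix='1' (no match yet)
Bit 4: prefix='10' -> emit 'k', reset
Bit 5: prefix='1' (no match yet)
Bit 6: prefix='11' (no match yet)
Bit 7: prefix='111' -> emit 'l', reset
Bit 8: prefix='0' -> emit 'g', reset
Bit 9: prefix='0' -> emit 'g', reset
Bit 10: prefix='1' (no match yet)
Bit 11: prefix='10' -> emit 'k', reset
Bit 12: prefix='1' (no match yet)
Bit 13: prefix='11' (no match yet)
Bit 14: prefix='110' (no match yet)
Bit 15: prefix='1100' -> emit 'o', reset
Bit 16: prefix='1' (no match yet)
Bit 17: prefix='11' (no match yet)
Bit 18: prefix='111' -> emit 'l', reset

Answer: 0 3 5 8 9 10 12 16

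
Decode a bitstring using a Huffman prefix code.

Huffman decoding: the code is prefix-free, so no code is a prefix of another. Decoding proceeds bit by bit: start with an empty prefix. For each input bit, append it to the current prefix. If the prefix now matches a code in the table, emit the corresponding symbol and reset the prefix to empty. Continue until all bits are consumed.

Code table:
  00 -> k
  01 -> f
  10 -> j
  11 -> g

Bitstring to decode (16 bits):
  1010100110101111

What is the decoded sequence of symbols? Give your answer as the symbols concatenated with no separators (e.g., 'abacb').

Bit 0: prefix='1' (no match yet)
Bit 1: prefix='10' -> emit 'j', reset
Bit 2: prefix='1' (no match yet)
Bit 3: prefix='10' -> emit 'j', reset
Bit 4: prefix='1' (no match yet)
Bit 5: prefix='10' -> emit 'j', reset
Bit 6: prefix='0' (no match yet)
Bit 7: prefix='01' -> emit 'f', reset
Bit 8: prefix='1' (no match yet)
Bit 9: prefix='10' -> emit 'j', reset
Bit 10: prefix='1' (no match yet)
Bit 11: prefix='10' -> emit 'j', reset
Bit 12: prefix='1' (no match yet)
Bit 13: prefix='11' -> emit 'g', reset
Bit 14: prefix='1' (no match yet)
Bit 15: prefix='11' -> emit 'g', reset

Answer: jjjfjjgg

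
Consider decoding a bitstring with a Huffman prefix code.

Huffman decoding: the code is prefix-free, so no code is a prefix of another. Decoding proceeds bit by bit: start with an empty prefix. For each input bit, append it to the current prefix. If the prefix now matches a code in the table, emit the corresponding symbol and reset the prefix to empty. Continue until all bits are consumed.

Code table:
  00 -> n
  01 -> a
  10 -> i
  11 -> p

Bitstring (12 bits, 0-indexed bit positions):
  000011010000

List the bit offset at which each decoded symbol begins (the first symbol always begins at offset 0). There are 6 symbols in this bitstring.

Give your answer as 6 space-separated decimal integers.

Bit 0: prefix='0' (no match yet)
Bit 1: prefix='00' -> emit 'n', reset
Bit 2: prefix='0' (no match yet)
Bit 3: prefix='00' -> emit 'n', reset
Bit 4: prefix='1' (no match yet)
Bit 5: prefix='11' -> emit 'p', reset
Bit 6: prefix='0' (no match yet)
Bit 7: prefix='01' -> emit 'a', reset
Bit 8: prefix='0' (no match yet)
Bit 9: prefix='00' -> emit 'n', reset
Bit 10: prefix='0' (no match yet)
Bit 11: prefix='00' -> emit 'n', reset

Answer: 0 2 4 6 8 10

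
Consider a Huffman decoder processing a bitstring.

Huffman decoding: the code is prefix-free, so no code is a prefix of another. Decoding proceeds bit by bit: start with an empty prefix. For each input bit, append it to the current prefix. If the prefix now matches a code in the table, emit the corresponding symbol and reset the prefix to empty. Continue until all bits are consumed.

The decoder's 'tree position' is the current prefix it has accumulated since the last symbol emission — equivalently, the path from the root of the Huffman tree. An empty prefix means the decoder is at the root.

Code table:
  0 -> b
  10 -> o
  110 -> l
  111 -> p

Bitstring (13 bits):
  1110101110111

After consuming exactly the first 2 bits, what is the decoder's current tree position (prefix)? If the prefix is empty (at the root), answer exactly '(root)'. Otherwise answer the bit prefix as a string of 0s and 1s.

Answer: 11

Derivation:
Bit 0: prefix='1' (no match yet)
Bit 1: prefix='11' (no match yet)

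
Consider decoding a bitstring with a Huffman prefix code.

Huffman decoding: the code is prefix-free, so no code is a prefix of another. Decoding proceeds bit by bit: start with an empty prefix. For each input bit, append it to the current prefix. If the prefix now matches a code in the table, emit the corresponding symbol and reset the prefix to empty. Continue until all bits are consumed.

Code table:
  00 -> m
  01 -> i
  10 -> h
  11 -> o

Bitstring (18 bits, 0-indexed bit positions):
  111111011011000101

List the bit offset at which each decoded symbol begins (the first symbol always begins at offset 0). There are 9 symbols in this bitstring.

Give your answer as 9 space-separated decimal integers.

Bit 0: prefix='1' (no match yet)
Bit 1: prefix='11' -> emit 'o', reset
Bit 2: prefix='1' (no match yet)
Bit 3: prefix='11' -> emit 'o', reset
Bit 4: prefix='1' (no match yet)
Bit 5: prefix='11' -> emit 'o', reset
Bit 6: prefix='0' (no match yet)
Bit 7: prefix='01' -> emit 'i', reset
Bit 8: prefix='1' (no match yet)
Bit 9: prefix='10' -> emit 'h', reset
Bit 10: prefix='1' (no match yet)
Bit 11: prefix='11' -> emit 'o', reset
Bit 12: prefix='0' (no match yet)
Bit 13: prefix='00' -> emit 'm', reset
Bit 14: prefix='0' (no match yet)
Bit 15: prefix='01' -> emit 'i', reset
Bit 16: prefix='0' (no match yet)
Bit 17: prefix='01' -> emit 'i', reset

Answer: 0 2 4 6 8 10 12 14 16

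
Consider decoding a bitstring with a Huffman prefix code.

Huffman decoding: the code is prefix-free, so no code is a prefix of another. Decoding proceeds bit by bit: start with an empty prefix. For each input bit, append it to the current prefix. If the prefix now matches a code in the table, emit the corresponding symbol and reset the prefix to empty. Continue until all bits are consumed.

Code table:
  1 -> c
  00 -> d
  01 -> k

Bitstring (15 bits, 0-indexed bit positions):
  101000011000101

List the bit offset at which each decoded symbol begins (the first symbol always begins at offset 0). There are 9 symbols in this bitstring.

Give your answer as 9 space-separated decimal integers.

Answer: 0 1 3 5 7 8 9 11 13

Derivation:
Bit 0: prefix='1' -> emit 'c', reset
Bit 1: prefix='0' (no match yet)
Bit 2: prefix='01' -> emit 'k', reset
Bit 3: prefix='0' (no match yet)
Bit 4: prefix='00' -> emit 'd', reset
Bit 5: prefix='0' (no match yet)
Bit 6: prefix='00' -> emit 'd', reset
Bit 7: prefix='1' -> emit 'c', reset
Bit 8: prefix='1' -> emit 'c', reset
Bit 9: prefix='0' (no match yet)
Bit 10: prefix='00' -> emit 'd', reset
Bit 11: prefix='0' (no match yet)
Bit 12: prefix='01' -> emit 'k', reset
Bit 13: prefix='0' (no match yet)
Bit 14: prefix='01' -> emit 'k', reset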